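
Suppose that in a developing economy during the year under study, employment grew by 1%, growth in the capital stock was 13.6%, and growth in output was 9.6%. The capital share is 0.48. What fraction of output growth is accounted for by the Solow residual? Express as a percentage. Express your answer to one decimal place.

The Solow residual accounted for 26.6% of growth.

Labor's share = 1 − 0.48 = 0.52.
The capital stock: 0.48 × 13.6 = 6.528 pp.
Employment: 0.52 × 1 = 0.52 pp.
TFP growth = 9.6 − 7.048 = 2.552%.
TFP share of growth = 2.552 / 9.6 × 100 = 26.583%.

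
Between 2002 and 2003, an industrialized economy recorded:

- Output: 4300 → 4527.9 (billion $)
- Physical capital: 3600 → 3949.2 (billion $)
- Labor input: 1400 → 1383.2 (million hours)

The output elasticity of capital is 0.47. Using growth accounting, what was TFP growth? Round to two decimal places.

1.38%

Output growth = (4527.9 − 4300) / 4300 = 5.3%.
Physical capital growth = (3949.2 − 3600) / 3600 = 9.7%.
Labor input growth = (1383.2 − 1400) / 1400 = -1.2%.
Labor's share = 1 − 0.47 = 0.53.
Physical capital: 0.47 × 9.7 = 4.559 pp.
Labor input: 0.53 × (-1.2) = -0.636 pp.
TFP growth = 5.3 − 3.923 = 1.377%.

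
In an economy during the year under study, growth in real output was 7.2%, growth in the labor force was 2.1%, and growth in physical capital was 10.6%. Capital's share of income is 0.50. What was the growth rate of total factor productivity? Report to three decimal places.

0.850%

Labor's share = 1 − 0.5 = 0.5.
Physical capital: 0.5 × 10.6 = 5.3 pp.
The labor force: 0.5 × 2.1 = 1.05 pp.
TFP growth = 7.2 − 6.35 = 0.85%.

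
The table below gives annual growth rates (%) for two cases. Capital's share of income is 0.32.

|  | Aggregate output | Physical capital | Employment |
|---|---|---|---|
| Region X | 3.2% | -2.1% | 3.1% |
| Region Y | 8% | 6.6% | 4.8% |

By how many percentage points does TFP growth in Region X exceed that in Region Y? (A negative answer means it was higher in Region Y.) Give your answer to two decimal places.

-0.86 percentage points

Labor's share = 1 − 0.32 = 0.68.
Region X: TFP = 3.2 + 0.672 − 2.108 = 1.764%.
Region Y: TFP = 8 − 2.112 − 3.264 = 2.624%.
Difference = 1.764 − (2.624) = -0.86 pp.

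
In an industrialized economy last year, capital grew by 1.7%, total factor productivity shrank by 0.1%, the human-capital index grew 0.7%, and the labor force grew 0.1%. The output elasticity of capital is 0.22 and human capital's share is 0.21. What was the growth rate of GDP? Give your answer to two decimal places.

Labor's share = 1 − 0.22 − 0.21 = 0.57.
Capital: 0.22 × 1.7 = 0.374 pp.
The human-capital index: 0.21 × 0.7 = 0.147 pp.
The labor force: 0.57 × 0.1 = 0.057 pp.
Output growth = -0.1 + 0.578 = 0.478%.

0.48%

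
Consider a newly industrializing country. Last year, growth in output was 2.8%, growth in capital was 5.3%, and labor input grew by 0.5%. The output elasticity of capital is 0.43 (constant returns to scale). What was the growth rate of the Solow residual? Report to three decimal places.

Labor's share = 1 − 0.43 = 0.57.
Capital: 0.43 × 5.3 = 2.279 pp.
Labor input: 0.57 × 0.5 = 0.285 pp.
TFP growth = 2.8 − 2.564 = 0.236%.

The Solow residual grew 0.236%.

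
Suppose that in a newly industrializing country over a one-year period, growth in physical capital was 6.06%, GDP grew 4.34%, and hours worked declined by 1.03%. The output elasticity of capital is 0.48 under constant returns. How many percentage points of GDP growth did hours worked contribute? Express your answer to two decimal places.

-0.54 pp

Labor's share = 1 − 0.48 = 0.52.
Contribution = share × growth = 0.52 × (-1.03) = -0.5356 pp.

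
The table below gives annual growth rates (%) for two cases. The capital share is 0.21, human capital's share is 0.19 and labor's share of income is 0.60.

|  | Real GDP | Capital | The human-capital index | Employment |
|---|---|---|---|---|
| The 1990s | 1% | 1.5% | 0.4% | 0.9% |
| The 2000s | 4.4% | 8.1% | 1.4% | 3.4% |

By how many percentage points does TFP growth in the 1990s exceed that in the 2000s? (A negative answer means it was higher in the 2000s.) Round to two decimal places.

-0.32 percentage points

Labor's share = 1 − 0.21 − 0.19 = 0.6.
The 1990s: TFP = 1 − 0.315 − 0.076 − 0.54 = 0.069%.
The 2000s: TFP = 4.4 − 1.701 − 0.266 − 2.04 = 0.393%.
Difference = 0.069 − (0.393) = -0.324 pp.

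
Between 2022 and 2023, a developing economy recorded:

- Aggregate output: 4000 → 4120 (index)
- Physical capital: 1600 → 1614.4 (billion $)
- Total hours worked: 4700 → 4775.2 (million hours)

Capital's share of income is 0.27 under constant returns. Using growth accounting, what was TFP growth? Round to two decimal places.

Aggregate output growth = (4120 − 4000) / 4000 = 3%.
Physical capital growth = (1614.4 − 1600) / 1600 = 0.9%.
Total hours worked growth = (4775.2 − 4700) / 4700 = 1.6%.
Labor's share = 1 − 0.27 = 0.73.
Physical capital: 0.27 × 0.9 = 0.243 pp.
Total hours worked: 0.73 × 1.6 = 1.168 pp.
TFP growth = 3 − 1.411 = 1.589%.

TFP grew 1.59%.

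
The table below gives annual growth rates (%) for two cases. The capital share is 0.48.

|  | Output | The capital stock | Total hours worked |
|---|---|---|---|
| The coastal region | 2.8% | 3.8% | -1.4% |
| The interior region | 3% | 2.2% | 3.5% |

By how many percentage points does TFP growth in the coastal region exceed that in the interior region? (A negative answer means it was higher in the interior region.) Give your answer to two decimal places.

Labor's share = 1 − 0.48 = 0.52.
The coastal region: TFP = 2.8 − 1.824 + 0.728 = 1.704%.
The interior region: TFP = 3 − 1.056 − 1.82 = 0.124%.
Difference = 1.704 − (0.124) = 1.58 pp.

1.58 percentage points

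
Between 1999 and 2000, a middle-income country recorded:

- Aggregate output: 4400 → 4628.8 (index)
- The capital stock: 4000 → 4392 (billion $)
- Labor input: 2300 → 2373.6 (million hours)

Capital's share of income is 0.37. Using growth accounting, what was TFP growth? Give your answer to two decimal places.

Aggregate output growth = (4628.8 − 4400) / 4400 = 5.2%.
The capital stock growth = (4392 − 4000) / 4000 = 9.8%.
Labor input growth = (2373.6 − 2300) / 2300 = 3.2%.
Labor's share = 1 − 0.37 = 0.63.
The capital stock: 0.37 × 9.8 = 3.626 pp.
Labor input: 0.63 × 3.2 = 2.016 pp.
TFP growth = 5.2 − 5.642 = -0.442%.

-0.44%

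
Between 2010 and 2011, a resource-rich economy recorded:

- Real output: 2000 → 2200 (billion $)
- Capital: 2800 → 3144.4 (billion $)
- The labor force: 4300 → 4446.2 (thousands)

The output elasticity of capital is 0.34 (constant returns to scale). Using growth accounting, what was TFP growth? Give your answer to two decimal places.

Real output growth = (2200 − 2000) / 2000 = 10%.
Capital growth = (3144.4 − 2800) / 2800 = 12.3%.
The labor force growth = (4446.2 − 4300) / 4300 = 3.4%.
Labor's share = 1 − 0.34 = 0.66.
Capital: 0.34 × 12.3 = 4.182 pp.
The labor force: 0.66 × 3.4 = 2.244 pp.
TFP growth = 10 − 6.426 = 3.574%.

TFP growth was 3.57%.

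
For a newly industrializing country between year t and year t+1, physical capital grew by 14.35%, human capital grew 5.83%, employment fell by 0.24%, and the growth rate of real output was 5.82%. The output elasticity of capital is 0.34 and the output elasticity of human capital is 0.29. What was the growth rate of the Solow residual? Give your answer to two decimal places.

-0.66%

Labor's share = 1 − 0.34 − 0.29 = 0.37.
Physical capital: 0.34 × 14.35 = 4.879 pp.
Human capital: 0.29 × 5.83 = 1.6907 pp.
Employment: 0.37 × (-0.24) = -0.0888 pp.
TFP growth = 5.82 − 6.4809 = -0.6609%.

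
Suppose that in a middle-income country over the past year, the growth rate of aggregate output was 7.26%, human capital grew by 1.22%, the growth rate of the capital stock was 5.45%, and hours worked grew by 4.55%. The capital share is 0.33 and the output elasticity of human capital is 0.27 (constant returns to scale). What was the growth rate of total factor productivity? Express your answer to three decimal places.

Labor's share = 1 − 0.33 − 0.27 = 0.4.
The capital stock: 0.33 × 5.45 = 1.7985 pp.
Human capital: 0.27 × 1.22 = 0.3294 pp.
Hours worked: 0.4 × 4.55 = 1.82 pp.
TFP growth = 7.26 − 3.9479 = 3.3121%.

Total factor productivity grew 3.312%.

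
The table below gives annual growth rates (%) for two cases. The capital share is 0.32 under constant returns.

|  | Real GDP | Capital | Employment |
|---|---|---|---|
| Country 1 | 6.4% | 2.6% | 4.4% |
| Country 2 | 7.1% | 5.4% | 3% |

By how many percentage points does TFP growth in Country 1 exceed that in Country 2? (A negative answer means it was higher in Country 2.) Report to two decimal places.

-0.76 percentage points

Labor's share = 1 − 0.32 = 0.68.
Country 1: TFP = 6.4 − 0.832 − 2.992 = 2.576%.
Country 2: TFP = 7.1 − 1.728 − 2.04 = 3.332%.
Difference = 2.576 − (3.332) = -0.756 pp.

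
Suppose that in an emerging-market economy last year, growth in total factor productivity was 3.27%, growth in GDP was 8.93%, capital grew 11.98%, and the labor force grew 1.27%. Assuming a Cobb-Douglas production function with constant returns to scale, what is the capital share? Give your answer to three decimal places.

gY = gA + α·gK + (1−α)·gL, so gY − gA − gL = α(gK − gL).
8.93 − 3.27 − 1.27 = α × (11.98 − 1.27).
4.39 = 10.71 α, so α = 0.4099.

0.410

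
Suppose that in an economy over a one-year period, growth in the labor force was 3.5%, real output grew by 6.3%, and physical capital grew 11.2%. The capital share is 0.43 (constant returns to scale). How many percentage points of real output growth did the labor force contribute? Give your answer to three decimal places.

1.995 percentage points

Labor's share = 1 − 0.43 = 0.57.
Contribution = share × growth = 0.57 × 3.5 = 1.995 pp.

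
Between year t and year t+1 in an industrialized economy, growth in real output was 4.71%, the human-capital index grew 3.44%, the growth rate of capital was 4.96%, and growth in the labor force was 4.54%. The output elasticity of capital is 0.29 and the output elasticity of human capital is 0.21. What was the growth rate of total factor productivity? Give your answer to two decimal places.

0.28%

Labor's share = 1 − 0.29 − 0.21 = 0.5.
Capital: 0.29 × 4.96 = 1.4384 pp.
The human-capital index: 0.21 × 3.44 = 0.7224 pp.
The labor force: 0.5 × 4.54 = 2.27 pp.
TFP growth = 4.71 − 4.4308 = 0.2792%.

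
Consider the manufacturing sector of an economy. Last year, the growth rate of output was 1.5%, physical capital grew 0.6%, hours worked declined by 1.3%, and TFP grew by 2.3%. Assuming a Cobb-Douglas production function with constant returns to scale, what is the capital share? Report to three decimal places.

α = 0.263

gY = gA + α·gK + (1−α)·gL, so gY − gA − gL = α(gK − gL).
1.5 − 2.3 + 1.3 = α × (0.6 − (-1.3)).
0.5 = 1.9 α, so α = 0.26316.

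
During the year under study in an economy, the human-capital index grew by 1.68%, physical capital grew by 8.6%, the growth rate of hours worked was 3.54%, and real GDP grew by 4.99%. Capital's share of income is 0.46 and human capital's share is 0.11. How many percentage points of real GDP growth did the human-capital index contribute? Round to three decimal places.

Contribution = share × growth = 0.11 × 1.68 = 0.1848 pp.

0.185 percentage points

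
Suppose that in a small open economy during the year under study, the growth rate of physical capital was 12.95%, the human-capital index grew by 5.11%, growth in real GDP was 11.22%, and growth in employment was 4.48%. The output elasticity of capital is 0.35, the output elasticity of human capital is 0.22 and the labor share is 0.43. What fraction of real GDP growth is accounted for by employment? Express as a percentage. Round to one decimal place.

17.2%

Labor's share = 1 − 0.35 − 0.22 = 0.43.
Employment contributed 0.43 × 4.48 = 1.9264 pp.
Share of growth = 1.9264 / 11.22 × 100 = 17.169%.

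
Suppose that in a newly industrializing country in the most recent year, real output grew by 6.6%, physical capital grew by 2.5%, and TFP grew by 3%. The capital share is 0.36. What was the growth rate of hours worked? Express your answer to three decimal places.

Hours worked growth was 4.219%.

Labor's share = 1 − 0.36 = 0.64.
gY = gA + 0.36×2.5 + 0.64×g.
0.64×g = 6.6 − 3 − 0.9 = 2.7.
g = 2.7 / 0.64 = 4.21875%.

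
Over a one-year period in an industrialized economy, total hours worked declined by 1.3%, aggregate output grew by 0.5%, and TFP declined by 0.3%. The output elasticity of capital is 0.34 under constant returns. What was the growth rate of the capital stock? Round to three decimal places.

4.876%

Labor's share = 1 − 0.34 = 0.66.
gY = gA + 0.66×(-1.3) + 0.34×g.
0.34×g = 0.5 + 0.3 + 0.858 = 1.658.
g = 1.658 / 0.34 = 4.87647%.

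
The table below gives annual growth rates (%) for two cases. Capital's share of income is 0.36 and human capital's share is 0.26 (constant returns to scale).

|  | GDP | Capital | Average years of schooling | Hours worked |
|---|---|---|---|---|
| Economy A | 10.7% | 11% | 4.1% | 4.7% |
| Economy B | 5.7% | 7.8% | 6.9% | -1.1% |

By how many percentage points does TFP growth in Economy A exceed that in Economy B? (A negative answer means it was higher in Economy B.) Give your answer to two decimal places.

2.37 percentage points

Labor's share = 1 − 0.36 − 0.26 = 0.38.
Economy A: TFP = 10.7 − 3.96 − 1.066 − 1.786 = 3.888%.
Economy B: TFP = 5.7 − 2.808 − 1.794 + 0.418 = 1.516%.
Difference = 3.888 − (1.516) = 2.372 pp.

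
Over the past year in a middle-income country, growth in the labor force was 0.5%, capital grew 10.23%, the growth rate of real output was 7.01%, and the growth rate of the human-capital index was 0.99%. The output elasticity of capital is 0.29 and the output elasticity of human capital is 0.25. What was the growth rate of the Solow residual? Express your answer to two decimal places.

Labor's share = 1 − 0.29 − 0.25 = 0.46.
Capital: 0.29 × 10.23 = 2.9667 pp.
The human-capital index: 0.25 × 0.99 = 0.2475 pp.
The labor force: 0.46 × 0.5 = 0.23 pp.
TFP growth = 7.01 − 3.4442 = 3.5658%.

The Solow residual growth was 3.57%.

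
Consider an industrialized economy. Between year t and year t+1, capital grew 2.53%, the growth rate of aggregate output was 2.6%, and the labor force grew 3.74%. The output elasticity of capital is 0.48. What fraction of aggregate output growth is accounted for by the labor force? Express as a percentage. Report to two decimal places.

74.80%

Labor's share = 1 − 0.48 = 0.52.
The labor force contributed 0.52 × 3.74 = 1.9448 pp.
Share of growth = 1.9448 / 2.6 × 100 = 74.8%.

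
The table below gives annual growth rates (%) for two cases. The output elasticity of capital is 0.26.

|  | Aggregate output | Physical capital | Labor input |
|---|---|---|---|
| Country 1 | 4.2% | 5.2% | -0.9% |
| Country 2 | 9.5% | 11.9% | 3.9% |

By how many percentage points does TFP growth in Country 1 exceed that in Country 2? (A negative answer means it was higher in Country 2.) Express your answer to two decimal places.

Labor's share = 1 − 0.26 = 0.74.
Country 1: TFP = 4.2 − 1.352 + 0.666 = 3.514%.
Country 2: TFP = 9.5 − 3.094 − 2.886 = 3.52%.
Difference = 3.514 − (3.52) = -0.006 pp.

-0.01 percentage points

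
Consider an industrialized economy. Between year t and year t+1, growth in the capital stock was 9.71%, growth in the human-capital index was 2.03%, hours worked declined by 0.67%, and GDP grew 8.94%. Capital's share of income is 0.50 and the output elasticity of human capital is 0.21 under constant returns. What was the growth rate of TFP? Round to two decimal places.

Labor's share = 1 − 0.5 − 0.21 = 0.29.
The capital stock: 0.5 × 9.71 = 4.855 pp.
The human-capital index: 0.21 × 2.03 = 0.4263 pp.
Hours worked: 0.29 × (-0.67) = -0.1943 pp.
TFP growth = 8.94 − 5.087 = 3.853%.

3.85%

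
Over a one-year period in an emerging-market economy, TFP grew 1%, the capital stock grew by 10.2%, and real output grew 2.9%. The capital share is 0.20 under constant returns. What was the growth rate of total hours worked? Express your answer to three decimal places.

Labor's share = 1 − 0.2 = 0.8.
gY = gA + 0.2×10.2 + 0.8×g.
0.8×g = 2.9 − 1 − 2.04 = -0.14.
g = -0.14 / 0.8 = -0.175%.

-0.175%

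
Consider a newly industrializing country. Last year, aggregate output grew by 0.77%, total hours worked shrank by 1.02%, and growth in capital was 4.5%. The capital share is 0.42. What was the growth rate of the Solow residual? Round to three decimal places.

Labor's share = 1 − 0.42 = 0.58.
Capital: 0.42 × 4.5 = 1.89 pp.
Total hours worked: 0.58 × (-1.02) = -0.5916 pp.
TFP growth = 0.77 − 1.2984 = -0.5284%.

-0.528%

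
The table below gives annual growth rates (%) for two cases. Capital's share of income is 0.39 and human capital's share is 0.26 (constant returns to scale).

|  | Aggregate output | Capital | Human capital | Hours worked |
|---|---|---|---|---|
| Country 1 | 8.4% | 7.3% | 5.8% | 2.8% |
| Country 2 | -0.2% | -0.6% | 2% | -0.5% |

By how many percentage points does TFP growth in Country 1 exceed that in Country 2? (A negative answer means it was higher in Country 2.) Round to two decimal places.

3.38 percentage points

Labor's share = 1 − 0.39 − 0.26 = 0.35.
Country 1: TFP = 8.4 − 2.847 − 1.508 − 0.98 = 3.065%.
Country 2: TFP = -0.2 + 0.234 − 0.52 + 0.175 = -0.311%.
Difference = 3.065 − (-0.311) = 3.376 pp.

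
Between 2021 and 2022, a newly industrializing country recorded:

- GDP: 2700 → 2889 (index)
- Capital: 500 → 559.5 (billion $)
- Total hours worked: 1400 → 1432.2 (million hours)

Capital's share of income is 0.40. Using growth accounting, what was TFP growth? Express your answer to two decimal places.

0.86%

GDP growth = (2889 − 2700) / 2700 = 7%.
Capital growth = (559.5 − 500) / 500 = 11.9%.
Total hours worked growth = (1432.2 − 1400) / 1400 = 2.3%.
Labor's share = 1 − 0.4 = 0.6.
Capital: 0.4 × 11.9 = 4.76 pp.
Total hours worked: 0.6 × 2.3 = 1.38 pp.
TFP growth = 7 − 6.14 = 0.86%.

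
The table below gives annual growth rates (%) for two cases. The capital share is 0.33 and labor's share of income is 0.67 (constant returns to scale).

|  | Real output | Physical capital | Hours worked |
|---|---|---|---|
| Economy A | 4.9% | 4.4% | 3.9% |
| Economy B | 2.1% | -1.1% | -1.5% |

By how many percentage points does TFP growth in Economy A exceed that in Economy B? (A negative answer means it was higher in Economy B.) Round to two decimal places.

Labor's share = 1 − 0.33 = 0.67.
Economy A: TFP = 4.9 − 1.452 − 2.613 = 0.835%.
Economy B: TFP = 2.1 + 0.363 + 1.005 = 3.468%.
Difference = 0.835 − (3.468) = -2.633 pp.

-2.63 percentage points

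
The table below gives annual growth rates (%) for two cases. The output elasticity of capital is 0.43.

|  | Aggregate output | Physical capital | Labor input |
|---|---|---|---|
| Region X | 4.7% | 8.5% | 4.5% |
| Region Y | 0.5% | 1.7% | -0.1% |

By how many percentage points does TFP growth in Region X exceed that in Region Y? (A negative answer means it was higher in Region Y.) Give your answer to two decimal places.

Labor's share = 1 − 0.43 = 0.57.
Region X: TFP = 4.7 − 3.655 − 2.565 = -1.52%.
Region Y: TFP = 0.5 − 0.731 + 0.057 = -0.174%.
Difference = -1.52 − (-0.174) = -1.346 pp.

-1.35 percentage points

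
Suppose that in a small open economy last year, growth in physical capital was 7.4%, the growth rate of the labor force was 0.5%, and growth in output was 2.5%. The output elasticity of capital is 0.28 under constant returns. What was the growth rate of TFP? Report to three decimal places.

TFP grew 0.068%.

Labor's share = 1 − 0.28 = 0.72.
Physical capital: 0.28 × 7.4 = 2.072 pp.
The labor force: 0.72 × 0.5 = 0.36 pp.
TFP growth = 2.5 − 2.432 = 0.068%.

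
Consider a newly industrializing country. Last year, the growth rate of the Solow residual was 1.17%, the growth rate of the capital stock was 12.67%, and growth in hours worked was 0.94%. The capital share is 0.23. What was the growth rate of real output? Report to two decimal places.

4.81%

Labor's share = 1 − 0.23 = 0.77.
The capital stock: 0.23 × 12.67 = 2.9141 pp.
Hours worked: 0.77 × 0.94 = 0.7238 pp.
Output growth = 1.17 + 3.6379 = 4.8079%.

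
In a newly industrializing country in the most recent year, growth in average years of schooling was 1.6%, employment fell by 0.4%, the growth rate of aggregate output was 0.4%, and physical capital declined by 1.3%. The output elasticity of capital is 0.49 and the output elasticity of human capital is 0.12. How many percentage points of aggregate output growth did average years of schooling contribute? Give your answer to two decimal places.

Contribution = share × growth = 0.12 × 1.6 = 0.192 pp.

0.19 pp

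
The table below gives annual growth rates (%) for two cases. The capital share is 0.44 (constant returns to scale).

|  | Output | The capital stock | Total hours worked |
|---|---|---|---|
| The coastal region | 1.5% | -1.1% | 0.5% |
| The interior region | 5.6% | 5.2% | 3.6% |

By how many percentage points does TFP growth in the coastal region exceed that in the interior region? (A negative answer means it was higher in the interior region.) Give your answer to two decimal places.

0.41 percentage points

Labor's share = 1 − 0.44 = 0.56.
The coastal region: TFP = 1.5 + 0.484 − 0.28 = 1.704%.
The interior region: TFP = 5.6 − 2.288 − 2.016 = 1.296%.
Difference = 1.704 − (1.296) = 0.408 pp.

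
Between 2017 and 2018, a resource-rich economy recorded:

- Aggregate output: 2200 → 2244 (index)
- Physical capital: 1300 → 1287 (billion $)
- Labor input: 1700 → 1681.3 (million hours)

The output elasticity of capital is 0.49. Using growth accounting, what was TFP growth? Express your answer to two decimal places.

3.05%

Aggregate output growth = (2244 − 2200) / 2200 = 2%.
Physical capital growth = (1287 − 1300) / 1300 = -1%.
Labor input growth = (1681.3 − 1700) / 1700 = -1.1%.
Labor's share = 1 − 0.49 = 0.51.
Physical capital: 0.49 × (-1) = -0.49 pp.
Labor input: 0.51 × (-1.1) = -0.561 pp.
TFP growth = 2 + 1.051 = 3.051%.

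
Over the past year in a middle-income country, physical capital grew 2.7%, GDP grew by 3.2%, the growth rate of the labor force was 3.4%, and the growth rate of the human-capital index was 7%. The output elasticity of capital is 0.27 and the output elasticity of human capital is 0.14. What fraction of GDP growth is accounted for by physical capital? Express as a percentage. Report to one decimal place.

Physical capital contributed 0.27 × 2.7 = 0.729 pp.
Share of growth = 0.729 / 3.2 × 100 = 22.781%.

22.8%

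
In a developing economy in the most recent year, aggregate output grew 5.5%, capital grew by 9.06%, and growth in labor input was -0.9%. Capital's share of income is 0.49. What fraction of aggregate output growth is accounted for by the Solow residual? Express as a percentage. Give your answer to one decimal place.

Labor's share = 1 − 0.49 = 0.51.
Capital: 0.49 × 9.06 = 4.4394 pp.
Labor input: 0.51 × (-0.9) = -0.459 pp.
TFP growth = 5.5 − 3.9804 = 1.5196%.
TFP share of growth = 1.5196 / 5.5 × 100 = 27.629%.

27.6%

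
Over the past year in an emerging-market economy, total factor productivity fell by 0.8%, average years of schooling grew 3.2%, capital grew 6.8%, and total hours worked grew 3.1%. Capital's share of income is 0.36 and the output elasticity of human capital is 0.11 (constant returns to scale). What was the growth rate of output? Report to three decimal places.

Output grew 3.643%.

Labor's share = 1 − 0.36 − 0.11 = 0.53.
Capital: 0.36 × 6.8 = 2.448 pp.
Average years of schooling: 0.11 × 3.2 = 0.352 pp.
Total hours worked: 0.53 × 3.1 = 1.643 pp.
Output growth = -0.8 + 4.443 = 3.643%.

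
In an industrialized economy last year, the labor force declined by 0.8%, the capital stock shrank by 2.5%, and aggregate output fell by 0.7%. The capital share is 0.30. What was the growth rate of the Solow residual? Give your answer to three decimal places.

Labor's share = 1 − 0.3 = 0.7.
The capital stock: 0.3 × (-2.5) = -0.75 pp.
The labor force: 0.7 × (-0.8) = -0.56 pp.
TFP growth = -0.7 + 1.31 = 0.61%.

The Solow residual grew 0.610%.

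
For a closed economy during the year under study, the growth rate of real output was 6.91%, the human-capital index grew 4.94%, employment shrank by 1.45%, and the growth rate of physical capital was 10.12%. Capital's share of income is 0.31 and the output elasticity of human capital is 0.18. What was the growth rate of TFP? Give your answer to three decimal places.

Labor's share = 1 − 0.31 − 0.18 = 0.51.
Physical capital: 0.31 × 10.12 = 3.1372 pp.
The human-capital index: 0.18 × 4.94 = 0.8892 pp.
Employment: 0.51 × (-1.45) = -0.7395 pp.
TFP growth = 6.91 − 3.2869 = 3.6231%.

3.623%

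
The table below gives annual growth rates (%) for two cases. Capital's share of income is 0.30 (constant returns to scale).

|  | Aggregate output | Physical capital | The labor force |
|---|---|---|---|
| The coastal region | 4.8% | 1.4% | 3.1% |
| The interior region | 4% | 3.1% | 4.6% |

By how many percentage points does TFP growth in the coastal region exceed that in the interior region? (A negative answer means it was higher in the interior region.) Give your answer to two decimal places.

2.36 percentage points

Labor's share = 1 − 0.3 = 0.7.
The coastal region: TFP = 4.8 − 0.42 − 2.17 = 2.21%.
The interior region: TFP = 4 − 0.93 − 3.22 = -0.15%.
Difference = 2.21 − (-0.15) = 2.36 pp.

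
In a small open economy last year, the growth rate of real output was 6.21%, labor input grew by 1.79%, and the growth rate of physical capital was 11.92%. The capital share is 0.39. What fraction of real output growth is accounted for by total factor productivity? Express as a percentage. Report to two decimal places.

Total factor productivity accounted for 7.56% of growth.

Labor's share = 1 − 0.39 = 0.61.
Physical capital: 0.39 × 11.92 = 4.6488 pp.
Labor input: 0.61 × 1.79 = 1.0919 pp.
TFP growth = 6.21 − 5.7407 = 0.4693%.
TFP share of growth = 0.4693 / 6.21 × 100 = 7.5572%.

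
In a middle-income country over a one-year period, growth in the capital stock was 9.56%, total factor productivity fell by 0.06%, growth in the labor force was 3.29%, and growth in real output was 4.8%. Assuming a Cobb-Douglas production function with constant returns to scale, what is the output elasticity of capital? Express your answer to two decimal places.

0.25

gY = gA + α·gK + (1−α)·gL, so gY − gA − gL = α(gK − gL).
4.8 + 0.06 − 3.29 = α × (9.56 − 3.29).
1.57 = 6.27 α, so α = 0.2504.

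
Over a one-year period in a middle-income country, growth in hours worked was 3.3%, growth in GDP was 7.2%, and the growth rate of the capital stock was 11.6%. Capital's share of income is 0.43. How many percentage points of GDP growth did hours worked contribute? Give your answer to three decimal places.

Labor's share = 1 − 0.43 = 0.57.
Contribution = share × growth = 0.57 × 3.3 = 1.881 pp.

1.881 pp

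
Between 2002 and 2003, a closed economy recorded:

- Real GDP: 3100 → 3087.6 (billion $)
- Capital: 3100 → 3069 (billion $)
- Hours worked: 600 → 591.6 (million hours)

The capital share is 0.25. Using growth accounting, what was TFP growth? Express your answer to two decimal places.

TFP growth was 0.90%.

Real GDP growth = (3087.6 − 3100) / 3100 = -0.4%.
Capital growth = (3069 − 3100) / 3100 = -1%.
Hours worked growth = (591.6 − 600) / 600 = -1.4%.
Labor's share = 1 − 0.25 = 0.75.
Capital: 0.25 × (-1) = -0.25 pp.
Hours worked: 0.75 × (-1.4) = -1.05 pp.
TFP growth = -0.4 + 1.3 = 0.9%.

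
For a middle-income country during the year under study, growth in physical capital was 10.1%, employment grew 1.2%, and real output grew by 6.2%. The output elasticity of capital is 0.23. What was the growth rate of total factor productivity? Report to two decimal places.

2.95%

Labor's share = 1 − 0.23 = 0.77.
Physical capital: 0.23 × 10.1 = 2.323 pp.
Employment: 0.77 × 1.2 = 0.924 pp.
TFP growth = 6.2 − 3.247 = 2.953%.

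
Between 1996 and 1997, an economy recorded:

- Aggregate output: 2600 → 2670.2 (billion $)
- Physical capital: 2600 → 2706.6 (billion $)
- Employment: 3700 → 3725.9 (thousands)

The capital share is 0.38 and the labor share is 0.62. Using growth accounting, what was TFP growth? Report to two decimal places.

0.71%

Aggregate output growth = (2670.2 − 2600) / 2600 = 2.7%.
Physical capital growth = (2706.6 − 2600) / 2600 = 4.1%.
Employment growth = (3725.9 − 3700) / 3700 = 0.7%.
Labor's share = 1 − 0.38 = 0.62.
Physical capital: 0.38 × 4.1 = 1.558 pp.
Employment: 0.62 × 0.7 = 0.434 pp.
TFP growth = 2.7 − 1.992 = 0.708%.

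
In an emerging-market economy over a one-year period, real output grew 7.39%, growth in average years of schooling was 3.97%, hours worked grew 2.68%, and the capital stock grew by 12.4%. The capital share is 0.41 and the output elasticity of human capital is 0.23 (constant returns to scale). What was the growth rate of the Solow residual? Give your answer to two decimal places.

The Solow residual growth was 0.43%.

Labor's share = 1 − 0.41 − 0.23 = 0.36.
The capital stock: 0.41 × 12.4 = 5.084 pp.
Average years of schooling: 0.23 × 3.97 = 0.9131 pp.
Hours worked: 0.36 × 2.68 = 0.9648 pp.
TFP growth = 7.39 − 6.9619 = 0.4281%.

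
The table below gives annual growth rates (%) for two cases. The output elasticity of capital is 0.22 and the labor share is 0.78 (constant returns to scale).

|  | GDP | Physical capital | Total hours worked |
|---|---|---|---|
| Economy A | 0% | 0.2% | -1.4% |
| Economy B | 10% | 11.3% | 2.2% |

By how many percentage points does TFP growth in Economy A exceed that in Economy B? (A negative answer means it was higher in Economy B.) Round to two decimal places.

-4.75 percentage points

Labor's share = 1 − 0.22 = 0.78.
Economy A: TFP = 0 − 0.044 + 1.092 = 1.048%.
Economy B: TFP = 10 − 2.486 − 1.716 = 5.798%.
Difference = 1.048 − (5.798) = -4.75 pp.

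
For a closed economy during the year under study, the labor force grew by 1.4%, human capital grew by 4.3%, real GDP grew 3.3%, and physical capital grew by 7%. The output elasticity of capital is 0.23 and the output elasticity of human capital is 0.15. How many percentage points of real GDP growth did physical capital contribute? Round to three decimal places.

1.610 pp

Contribution = share × growth = 0.23 × 7 = 1.61 pp.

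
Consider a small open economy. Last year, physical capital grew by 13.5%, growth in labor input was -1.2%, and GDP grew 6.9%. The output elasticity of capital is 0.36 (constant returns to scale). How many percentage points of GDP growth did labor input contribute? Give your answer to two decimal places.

-0.77

Labor's share = 1 − 0.36 = 0.64.
Contribution = share × growth = 0.64 × (-1.2) = -0.768 pp.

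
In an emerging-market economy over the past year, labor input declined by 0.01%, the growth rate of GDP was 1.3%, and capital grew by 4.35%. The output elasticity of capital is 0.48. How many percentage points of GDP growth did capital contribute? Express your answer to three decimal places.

Contribution = share × growth = 0.48 × 4.35 = 2.088 pp.

2.088 percentage points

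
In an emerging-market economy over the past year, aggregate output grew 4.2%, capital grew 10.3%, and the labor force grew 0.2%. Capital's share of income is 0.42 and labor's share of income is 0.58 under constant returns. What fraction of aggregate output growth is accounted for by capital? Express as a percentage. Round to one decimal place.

103.0%

Capital contributed 0.42 × 10.3 = 4.326 pp.
Share of growth = 4.326 / 4.2 × 100 = 103%.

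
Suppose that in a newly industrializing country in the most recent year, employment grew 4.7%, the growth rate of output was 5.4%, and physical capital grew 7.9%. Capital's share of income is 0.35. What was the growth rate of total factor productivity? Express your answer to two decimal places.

-0.42%

Labor's share = 1 − 0.35 = 0.65.
Physical capital: 0.35 × 7.9 = 2.765 pp.
Employment: 0.65 × 4.7 = 3.055 pp.
TFP growth = 5.4 − 5.82 = -0.42%.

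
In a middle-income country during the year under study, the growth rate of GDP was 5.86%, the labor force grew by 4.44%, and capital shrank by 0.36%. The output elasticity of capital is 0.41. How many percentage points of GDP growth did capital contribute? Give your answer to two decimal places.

-0.15 pp

Contribution = share × growth = 0.41 × (-0.36) = -0.1476 pp.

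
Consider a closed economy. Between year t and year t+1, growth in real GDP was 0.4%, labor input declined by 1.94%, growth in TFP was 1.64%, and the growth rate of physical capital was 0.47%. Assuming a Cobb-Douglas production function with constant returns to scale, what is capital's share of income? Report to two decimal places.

α = 0.29

gY = gA + α·gK + (1−α)·gL, so gY − gA − gL = α(gK − gL).
0.4 − 1.64 + 1.94 = α × (0.47 − (-1.94)).
0.7 = 2.41 α, so α = 0.2905.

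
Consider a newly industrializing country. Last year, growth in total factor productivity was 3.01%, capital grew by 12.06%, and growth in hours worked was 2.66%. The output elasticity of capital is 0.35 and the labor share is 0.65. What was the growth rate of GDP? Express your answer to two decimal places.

8.96%

Labor's share = 1 − 0.35 = 0.65.
Capital: 0.35 × 12.06 = 4.221 pp.
Hours worked: 0.65 × 2.66 = 1.729 pp.
Output growth = 3.01 + 5.95 = 8.96%.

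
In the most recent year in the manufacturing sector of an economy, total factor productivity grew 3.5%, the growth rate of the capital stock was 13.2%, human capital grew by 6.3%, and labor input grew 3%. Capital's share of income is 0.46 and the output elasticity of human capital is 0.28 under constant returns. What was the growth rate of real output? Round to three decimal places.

12.116%

Labor's share = 1 − 0.46 − 0.28 = 0.26.
The capital stock: 0.46 × 13.2 = 6.072 pp.
Human capital: 0.28 × 6.3 = 1.764 pp.
Labor input: 0.26 × 3 = 0.78 pp.
Output growth = 3.5 + 8.616 = 12.116%.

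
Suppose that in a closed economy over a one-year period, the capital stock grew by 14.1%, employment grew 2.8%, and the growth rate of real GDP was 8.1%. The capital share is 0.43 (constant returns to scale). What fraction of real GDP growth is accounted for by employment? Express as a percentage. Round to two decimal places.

Labor's share = 1 − 0.43 = 0.57.
Employment contributed 0.57 × 2.8 = 1.596 pp.
Share of growth = 1.596 / 8.1 × 100 = 19.7037%.

Employment accounted for 19.70% of growth.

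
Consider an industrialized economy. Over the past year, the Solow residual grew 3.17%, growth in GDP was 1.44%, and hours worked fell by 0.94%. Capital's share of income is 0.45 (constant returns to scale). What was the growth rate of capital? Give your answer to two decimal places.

-2.70%

Labor's share = 1 − 0.45 = 0.55.
gY = gA + 0.55×(-0.94) + 0.45×g.
0.45×g = 1.44 − 3.17 + 0.517 = -1.213.
g = -1.213 / 0.45 = -2.6956%.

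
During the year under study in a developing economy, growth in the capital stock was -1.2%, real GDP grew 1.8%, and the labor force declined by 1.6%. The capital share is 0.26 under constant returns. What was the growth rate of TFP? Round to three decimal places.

Labor's share = 1 − 0.26 = 0.74.
The capital stock: 0.26 × (-1.2) = -0.312 pp.
The labor force: 0.74 × (-1.6) = -1.184 pp.
TFP growth = 1.8 + 1.496 = 3.296%.

3.296%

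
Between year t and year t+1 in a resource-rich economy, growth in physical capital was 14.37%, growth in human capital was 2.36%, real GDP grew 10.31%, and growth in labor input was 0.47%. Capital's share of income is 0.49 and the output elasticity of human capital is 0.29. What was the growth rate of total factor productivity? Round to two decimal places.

2.48%

Labor's share = 1 − 0.49 − 0.29 = 0.22.
Physical capital: 0.49 × 14.37 = 7.0413 pp.
Human capital: 0.29 × 2.36 = 0.6844 pp.
Labor input: 0.22 × 0.47 = 0.1034 pp.
TFP growth = 10.31 − 7.8291 = 2.4809%.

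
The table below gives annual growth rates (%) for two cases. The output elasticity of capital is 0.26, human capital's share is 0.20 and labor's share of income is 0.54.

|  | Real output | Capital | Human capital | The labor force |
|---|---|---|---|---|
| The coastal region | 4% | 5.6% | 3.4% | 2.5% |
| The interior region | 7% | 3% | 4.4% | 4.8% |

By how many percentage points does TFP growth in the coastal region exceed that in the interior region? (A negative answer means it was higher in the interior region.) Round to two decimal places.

-2.23 percentage points

Labor's share = 1 − 0.26 − 0.2 = 0.54.
The coastal region: TFP = 4 − 1.456 − 0.68 − 1.35 = 0.514%.
The interior region: TFP = 7 − 0.78 − 0.88 − 2.592 = 2.748%.
Difference = 0.514 − (2.748) = -2.234 pp.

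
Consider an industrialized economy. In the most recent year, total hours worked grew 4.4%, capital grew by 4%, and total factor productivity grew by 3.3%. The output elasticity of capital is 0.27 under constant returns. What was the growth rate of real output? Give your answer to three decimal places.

Real output growth was 7.592%.

Labor's share = 1 − 0.27 = 0.73.
Capital: 0.27 × 4 = 1.08 pp.
Total hours worked: 0.73 × 4.4 = 3.212 pp.
Output growth = 3.3 + 4.292 = 7.592%.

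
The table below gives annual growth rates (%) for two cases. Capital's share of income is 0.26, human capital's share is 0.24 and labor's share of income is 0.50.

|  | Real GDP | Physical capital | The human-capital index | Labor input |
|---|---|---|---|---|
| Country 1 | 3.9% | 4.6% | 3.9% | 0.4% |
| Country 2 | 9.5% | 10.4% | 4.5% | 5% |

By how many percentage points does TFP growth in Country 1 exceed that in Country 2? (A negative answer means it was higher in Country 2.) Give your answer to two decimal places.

-1.65 percentage points

Labor's share = 1 − 0.26 − 0.24 = 0.5.
Country 1: TFP = 3.9 − 1.196 − 0.936 − 0.2 = 1.568%.
Country 2: TFP = 9.5 − 2.704 − 1.08 − 2.5 = 3.216%.
Difference = 1.568 − (3.216) = -1.648 pp.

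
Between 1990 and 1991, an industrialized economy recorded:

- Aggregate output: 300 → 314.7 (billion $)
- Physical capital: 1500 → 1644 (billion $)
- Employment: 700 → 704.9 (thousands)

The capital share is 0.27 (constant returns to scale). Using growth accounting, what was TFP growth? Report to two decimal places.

1.80%

Aggregate output growth = (314.7 − 300) / 300 = 4.9%.
Physical capital growth = (1644 − 1500) / 1500 = 9.6%.
Employment growth = (704.9 − 700) / 700 = 0.7%.
Labor's share = 1 − 0.27 = 0.73.
Physical capital: 0.27 × 9.6 = 2.592 pp.
Employment: 0.73 × 0.7 = 0.511 pp.
TFP growth = 4.9 − 3.103 = 1.797%.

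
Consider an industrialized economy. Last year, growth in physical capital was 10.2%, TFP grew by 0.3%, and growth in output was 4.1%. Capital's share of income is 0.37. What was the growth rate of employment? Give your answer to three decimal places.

0.041%

Labor's share = 1 − 0.37 = 0.63.
gY = gA + 0.37×10.2 + 0.63×g.
0.63×g = 4.1 − 0.3 − 3.774 = 0.026.
g = 0.026 / 0.63 = 0.04127%.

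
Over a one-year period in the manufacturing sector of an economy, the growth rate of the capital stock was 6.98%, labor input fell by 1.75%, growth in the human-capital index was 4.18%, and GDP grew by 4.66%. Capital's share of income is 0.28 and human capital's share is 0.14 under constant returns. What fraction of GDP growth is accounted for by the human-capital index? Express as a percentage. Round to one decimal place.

The human-capital index contributed 0.14 × 4.18 = 0.5852 pp.
Share of growth = 0.5852 / 4.66 × 100 = 12.558%.

12.6%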